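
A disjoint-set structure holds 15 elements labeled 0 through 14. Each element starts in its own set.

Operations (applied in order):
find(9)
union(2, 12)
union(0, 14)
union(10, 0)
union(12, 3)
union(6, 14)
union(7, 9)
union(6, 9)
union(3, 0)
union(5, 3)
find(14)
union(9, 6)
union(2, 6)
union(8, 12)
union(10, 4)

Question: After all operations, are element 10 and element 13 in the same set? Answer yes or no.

Step 1: find(9) -> no change; set of 9 is {9}
Step 2: union(2, 12) -> merged; set of 2 now {2, 12}
Step 3: union(0, 14) -> merged; set of 0 now {0, 14}
Step 4: union(10, 0) -> merged; set of 10 now {0, 10, 14}
Step 5: union(12, 3) -> merged; set of 12 now {2, 3, 12}
Step 6: union(6, 14) -> merged; set of 6 now {0, 6, 10, 14}
Step 7: union(7, 9) -> merged; set of 7 now {7, 9}
Step 8: union(6, 9) -> merged; set of 6 now {0, 6, 7, 9, 10, 14}
Step 9: union(3, 0) -> merged; set of 3 now {0, 2, 3, 6, 7, 9, 10, 12, 14}
Step 10: union(5, 3) -> merged; set of 5 now {0, 2, 3, 5, 6, 7, 9, 10, 12, 14}
Step 11: find(14) -> no change; set of 14 is {0, 2, 3, 5, 6, 7, 9, 10, 12, 14}
Step 12: union(9, 6) -> already same set; set of 9 now {0, 2, 3, 5, 6, 7, 9, 10, 12, 14}
Step 13: union(2, 6) -> already same set; set of 2 now {0, 2, 3, 5, 6, 7, 9, 10, 12, 14}
Step 14: union(8, 12) -> merged; set of 8 now {0, 2, 3, 5, 6, 7, 8, 9, 10, 12, 14}
Step 15: union(10, 4) -> merged; set of 10 now {0, 2, 3, 4, 5, 6, 7, 8, 9, 10, 12, 14}
Set of 10: {0, 2, 3, 4, 5, 6, 7, 8, 9, 10, 12, 14}; 13 is not a member.

Answer: no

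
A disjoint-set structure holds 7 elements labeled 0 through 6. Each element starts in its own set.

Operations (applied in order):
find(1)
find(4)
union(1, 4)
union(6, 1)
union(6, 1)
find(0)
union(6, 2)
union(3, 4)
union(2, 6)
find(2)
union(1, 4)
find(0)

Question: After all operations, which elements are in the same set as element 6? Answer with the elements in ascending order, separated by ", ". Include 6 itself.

Answer: 1, 2, 3, 4, 6

Derivation:
Step 1: find(1) -> no change; set of 1 is {1}
Step 2: find(4) -> no change; set of 4 is {4}
Step 3: union(1, 4) -> merged; set of 1 now {1, 4}
Step 4: union(6, 1) -> merged; set of 6 now {1, 4, 6}
Step 5: union(6, 1) -> already same set; set of 6 now {1, 4, 6}
Step 6: find(0) -> no change; set of 0 is {0}
Step 7: union(6, 2) -> merged; set of 6 now {1, 2, 4, 6}
Step 8: union(3, 4) -> merged; set of 3 now {1, 2, 3, 4, 6}
Step 9: union(2, 6) -> already same set; set of 2 now {1, 2, 3, 4, 6}
Step 10: find(2) -> no change; set of 2 is {1, 2, 3, 4, 6}
Step 11: union(1, 4) -> already same set; set of 1 now {1, 2, 3, 4, 6}
Step 12: find(0) -> no change; set of 0 is {0}
Component of 6: {1, 2, 3, 4, 6}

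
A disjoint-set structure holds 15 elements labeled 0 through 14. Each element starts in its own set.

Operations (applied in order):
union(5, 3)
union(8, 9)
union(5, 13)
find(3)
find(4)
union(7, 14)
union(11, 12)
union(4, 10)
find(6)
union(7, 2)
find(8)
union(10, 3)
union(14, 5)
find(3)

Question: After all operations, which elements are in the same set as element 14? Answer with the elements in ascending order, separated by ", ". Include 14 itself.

Step 1: union(5, 3) -> merged; set of 5 now {3, 5}
Step 2: union(8, 9) -> merged; set of 8 now {8, 9}
Step 3: union(5, 13) -> merged; set of 5 now {3, 5, 13}
Step 4: find(3) -> no change; set of 3 is {3, 5, 13}
Step 5: find(4) -> no change; set of 4 is {4}
Step 6: union(7, 14) -> merged; set of 7 now {7, 14}
Step 7: union(11, 12) -> merged; set of 11 now {11, 12}
Step 8: union(4, 10) -> merged; set of 4 now {4, 10}
Step 9: find(6) -> no change; set of 6 is {6}
Step 10: union(7, 2) -> merged; set of 7 now {2, 7, 14}
Step 11: find(8) -> no change; set of 8 is {8, 9}
Step 12: union(10, 3) -> merged; set of 10 now {3, 4, 5, 10, 13}
Step 13: union(14, 5) -> merged; set of 14 now {2, 3, 4, 5, 7, 10, 13, 14}
Step 14: find(3) -> no change; set of 3 is {2, 3, 4, 5, 7, 10, 13, 14}
Component of 14: {2, 3, 4, 5, 7, 10, 13, 14}

Answer: 2, 3, 4, 5, 7, 10, 13, 14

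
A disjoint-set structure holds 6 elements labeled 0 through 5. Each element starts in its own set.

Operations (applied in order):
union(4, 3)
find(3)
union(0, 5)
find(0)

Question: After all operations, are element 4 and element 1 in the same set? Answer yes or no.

Answer: no

Derivation:
Step 1: union(4, 3) -> merged; set of 4 now {3, 4}
Step 2: find(3) -> no change; set of 3 is {3, 4}
Step 3: union(0, 5) -> merged; set of 0 now {0, 5}
Step 4: find(0) -> no change; set of 0 is {0, 5}
Set of 4: {3, 4}; 1 is not a member.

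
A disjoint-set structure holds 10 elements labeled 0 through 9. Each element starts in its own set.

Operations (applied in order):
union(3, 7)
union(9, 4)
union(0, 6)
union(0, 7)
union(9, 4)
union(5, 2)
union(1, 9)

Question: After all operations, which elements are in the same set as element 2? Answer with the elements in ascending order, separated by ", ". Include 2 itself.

Step 1: union(3, 7) -> merged; set of 3 now {3, 7}
Step 2: union(9, 4) -> merged; set of 9 now {4, 9}
Step 3: union(0, 6) -> merged; set of 0 now {0, 6}
Step 4: union(0, 7) -> merged; set of 0 now {0, 3, 6, 7}
Step 5: union(9, 4) -> already same set; set of 9 now {4, 9}
Step 6: union(5, 2) -> merged; set of 5 now {2, 5}
Step 7: union(1, 9) -> merged; set of 1 now {1, 4, 9}
Component of 2: {2, 5}

Answer: 2, 5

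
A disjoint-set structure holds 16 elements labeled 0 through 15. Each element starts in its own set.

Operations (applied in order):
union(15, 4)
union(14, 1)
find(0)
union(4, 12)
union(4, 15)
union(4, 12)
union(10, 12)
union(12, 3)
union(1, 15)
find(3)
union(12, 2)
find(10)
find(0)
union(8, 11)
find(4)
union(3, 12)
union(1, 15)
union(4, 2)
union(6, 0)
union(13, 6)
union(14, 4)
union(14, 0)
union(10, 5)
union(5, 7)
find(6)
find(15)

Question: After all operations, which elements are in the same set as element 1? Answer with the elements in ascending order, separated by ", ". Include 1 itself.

Step 1: union(15, 4) -> merged; set of 15 now {4, 15}
Step 2: union(14, 1) -> merged; set of 14 now {1, 14}
Step 3: find(0) -> no change; set of 0 is {0}
Step 4: union(4, 12) -> merged; set of 4 now {4, 12, 15}
Step 5: union(4, 15) -> already same set; set of 4 now {4, 12, 15}
Step 6: union(4, 12) -> already same set; set of 4 now {4, 12, 15}
Step 7: union(10, 12) -> merged; set of 10 now {4, 10, 12, 15}
Step 8: union(12, 3) -> merged; set of 12 now {3, 4, 10, 12, 15}
Step 9: union(1, 15) -> merged; set of 1 now {1, 3, 4, 10, 12, 14, 15}
Step 10: find(3) -> no change; set of 3 is {1, 3, 4, 10, 12, 14, 15}
Step 11: union(12, 2) -> merged; set of 12 now {1, 2, 3, 4, 10, 12, 14, 15}
Step 12: find(10) -> no change; set of 10 is {1, 2, 3, 4, 10, 12, 14, 15}
Step 13: find(0) -> no change; set of 0 is {0}
Step 14: union(8, 11) -> merged; set of 8 now {8, 11}
Step 15: find(4) -> no change; set of 4 is {1, 2, 3, 4, 10, 12, 14, 15}
Step 16: union(3, 12) -> already same set; set of 3 now {1, 2, 3, 4, 10, 12, 14, 15}
Step 17: union(1, 15) -> already same set; set of 1 now {1, 2, 3, 4, 10, 12, 14, 15}
Step 18: union(4, 2) -> already same set; set of 4 now {1, 2, 3, 4, 10, 12, 14, 15}
Step 19: union(6, 0) -> merged; set of 6 now {0, 6}
Step 20: union(13, 6) -> merged; set of 13 now {0, 6, 13}
Step 21: union(14, 4) -> already same set; set of 14 now {1, 2, 3, 4, 10, 12, 14, 15}
Step 22: union(14, 0) -> merged; set of 14 now {0, 1, 2, 3, 4, 6, 10, 12, 13, 14, 15}
Step 23: union(10, 5) -> merged; set of 10 now {0, 1, 2, 3, 4, 5, 6, 10, 12, 13, 14, 15}
Step 24: union(5, 7) -> merged; set of 5 now {0, 1, 2, 3, 4, 5, 6, 7, 10, 12, 13, 14, 15}
Step 25: find(6) -> no change; set of 6 is {0, 1, 2, 3, 4, 5, 6, 7, 10, 12, 13, 14, 15}
Step 26: find(15) -> no change; set of 15 is {0, 1, 2, 3, 4, 5, 6, 7, 10, 12, 13, 14, 15}
Component of 1: {0, 1, 2, 3, 4, 5, 6, 7, 10, 12, 13, 14, 15}

Answer: 0, 1, 2, 3, 4, 5, 6, 7, 10, 12, 13, 14, 15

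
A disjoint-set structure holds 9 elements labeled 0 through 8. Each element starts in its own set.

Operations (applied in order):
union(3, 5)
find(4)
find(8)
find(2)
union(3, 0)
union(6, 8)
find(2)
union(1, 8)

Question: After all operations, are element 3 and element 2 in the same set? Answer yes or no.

Step 1: union(3, 5) -> merged; set of 3 now {3, 5}
Step 2: find(4) -> no change; set of 4 is {4}
Step 3: find(8) -> no change; set of 8 is {8}
Step 4: find(2) -> no change; set of 2 is {2}
Step 5: union(3, 0) -> merged; set of 3 now {0, 3, 5}
Step 6: union(6, 8) -> merged; set of 6 now {6, 8}
Step 7: find(2) -> no change; set of 2 is {2}
Step 8: union(1, 8) -> merged; set of 1 now {1, 6, 8}
Set of 3: {0, 3, 5}; 2 is not a member.

Answer: no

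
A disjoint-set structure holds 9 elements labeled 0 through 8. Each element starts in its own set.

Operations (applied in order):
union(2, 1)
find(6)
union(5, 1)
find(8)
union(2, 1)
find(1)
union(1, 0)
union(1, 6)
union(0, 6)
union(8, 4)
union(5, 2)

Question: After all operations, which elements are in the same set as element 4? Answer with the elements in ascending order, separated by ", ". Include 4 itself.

Answer: 4, 8

Derivation:
Step 1: union(2, 1) -> merged; set of 2 now {1, 2}
Step 2: find(6) -> no change; set of 6 is {6}
Step 3: union(5, 1) -> merged; set of 5 now {1, 2, 5}
Step 4: find(8) -> no change; set of 8 is {8}
Step 5: union(2, 1) -> already same set; set of 2 now {1, 2, 5}
Step 6: find(1) -> no change; set of 1 is {1, 2, 5}
Step 7: union(1, 0) -> merged; set of 1 now {0, 1, 2, 5}
Step 8: union(1, 6) -> merged; set of 1 now {0, 1, 2, 5, 6}
Step 9: union(0, 6) -> already same set; set of 0 now {0, 1, 2, 5, 6}
Step 10: union(8, 4) -> merged; set of 8 now {4, 8}
Step 11: union(5, 2) -> already same set; set of 5 now {0, 1, 2, 5, 6}
Component of 4: {4, 8}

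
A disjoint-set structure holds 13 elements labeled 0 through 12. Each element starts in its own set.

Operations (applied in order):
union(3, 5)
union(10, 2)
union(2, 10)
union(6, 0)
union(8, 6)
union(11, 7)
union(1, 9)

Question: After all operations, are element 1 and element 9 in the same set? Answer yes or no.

Answer: yes

Derivation:
Step 1: union(3, 5) -> merged; set of 3 now {3, 5}
Step 2: union(10, 2) -> merged; set of 10 now {2, 10}
Step 3: union(2, 10) -> already same set; set of 2 now {2, 10}
Step 4: union(6, 0) -> merged; set of 6 now {0, 6}
Step 5: union(8, 6) -> merged; set of 8 now {0, 6, 8}
Step 6: union(11, 7) -> merged; set of 11 now {7, 11}
Step 7: union(1, 9) -> merged; set of 1 now {1, 9}
Set of 1: {1, 9}; 9 is a member.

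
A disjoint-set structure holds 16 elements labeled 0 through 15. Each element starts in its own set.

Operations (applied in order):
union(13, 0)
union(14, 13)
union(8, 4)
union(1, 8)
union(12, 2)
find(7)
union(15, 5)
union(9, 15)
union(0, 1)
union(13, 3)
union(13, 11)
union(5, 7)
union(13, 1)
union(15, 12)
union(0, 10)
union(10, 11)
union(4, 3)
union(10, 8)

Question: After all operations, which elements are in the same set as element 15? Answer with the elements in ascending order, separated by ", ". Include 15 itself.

Step 1: union(13, 0) -> merged; set of 13 now {0, 13}
Step 2: union(14, 13) -> merged; set of 14 now {0, 13, 14}
Step 3: union(8, 4) -> merged; set of 8 now {4, 8}
Step 4: union(1, 8) -> merged; set of 1 now {1, 4, 8}
Step 5: union(12, 2) -> merged; set of 12 now {2, 12}
Step 6: find(7) -> no change; set of 7 is {7}
Step 7: union(15, 5) -> merged; set of 15 now {5, 15}
Step 8: union(9, 15) -> merged; set of 9 now {5, 9, 15}
Step 9: union(0, 1) -> merged; set of 0 now {0, 1, 4, 8, 13, 14}
Step 10: union(13, 3) -> merged; set of 13 now {0, 1, 3, 4, 8, 13, 14}
Step 11: union(13, 11) -> merged; set of 13 now {0, 1, 3, 4, 8, 11, 13, 14}
Step 12: union(5, 7) -> merged; set of 5 now {5, 7, 9, 15}
Step 13: union(13, 1) -> already same set; set of 13 now {0, 1, 3, 4, 8, 11, 13, 14}
Step 14: union(15, 12) -> merged; set of 15 now {2, 5, 7, 9, 12, 15}
Step 15: union(0, 10) -> merged; set of 0 now {0, 1, 3, 4, 8, 10, 11, 13, 14}
Step 16: union(10, 11) -> already same set; set of 10 now {0, 1, 3, 4, 8, 10, 11, 13, 14}
Step 17: union(4, 3) -> already same set; set of 4 now {0, 1, 3, 4, 8, 10, 11, 13, 14}
Step 18: union(10, 8) -> already same set; set of 10 now {0, 1, 3, 4, 8, 10, 11, 13, 14}
Component of 15: {2, 5, 7, 9, 12, 15}

Answer: 2, 5, 7, 9, 12, 15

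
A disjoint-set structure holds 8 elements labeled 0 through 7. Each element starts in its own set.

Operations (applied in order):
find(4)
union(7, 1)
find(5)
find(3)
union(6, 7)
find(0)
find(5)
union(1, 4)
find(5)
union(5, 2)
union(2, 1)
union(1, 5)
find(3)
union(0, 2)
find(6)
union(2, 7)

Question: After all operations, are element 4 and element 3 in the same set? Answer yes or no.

Answer: no

Derivation:
Step 1: find(4) -> no change; set of 4 is {4}
Step 2: union(7, 1) -> merged; set of 7 now {1, 7}
Step 3: find(5) -> no change; set of 5 is {5}
Step 4: find(3) -> no change; set of 3 is {3}
Step 5: union(6, 7) -> merged; set of 6 now {1, 6, 7}
Step 6: find(0) -> no change; set of 0 is {0}
Step 7: find(5) -> no change; set of 5 is {5}
Step 8: union(1, 4) -> merged; set of 1 now {1, 4, 6, 7}
Step 9: find(5) -> no change; set of 5 is {5}
Step 10: union(5, 2) -> merged; set of 5 now {2, 5}
Step 11: union(2, 1) -> merged; set of 2 now {1, 2, 4, 5, 6, 7}
Step 12: union(1, 5) -> already same set; set of 1 now {1, 2, 4, 5, 6, 7}
Step 13: find(3) -> no change; set of 3 is {3}
Step 14: union(0, 2) -> merged; set of 0 now {0, 1, 2, 4, 5, 6, 7}
Step 15: find(6) -> no change; set of 6 is {0, 1, 2, 4, 5, 6, 7}
Step 16: union(2, 7) -> already same set; set of 2 now {0, 1, 2, 4, 5, 6, 7}
Set of 4: {0, 1, 2, 4, 5, 6, 7}; 3 is not a member.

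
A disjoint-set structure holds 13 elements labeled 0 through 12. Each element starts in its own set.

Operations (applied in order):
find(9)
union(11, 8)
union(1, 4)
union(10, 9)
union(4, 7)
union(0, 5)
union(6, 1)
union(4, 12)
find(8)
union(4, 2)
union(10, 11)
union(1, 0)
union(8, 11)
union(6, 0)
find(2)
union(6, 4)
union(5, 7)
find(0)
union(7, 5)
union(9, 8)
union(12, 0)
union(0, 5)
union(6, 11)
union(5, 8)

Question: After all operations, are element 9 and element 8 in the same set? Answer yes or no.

Answer: yes

Derivation:
Step 1: find(9) -> no change; set of 9 is {9}
Step 2: union(11, 8) -> merged; set of 11 now {8, 11}
Step 3: union(1, 4) -> merged; set of 1 now {1, 4}
Step 4: union(10, 9) -> merged; set of 10 now {9, 10}
Step 5: union(4, 7) -> merged; set of 4 now {1, 4, 7}
Step 6: union(0, 5) -> merged; set of 0 now {0, 5}
Step 7: union(6, 1) -> merged; set of 6 now {1, 4, 6, 7}
Step 8: union(4, 12) -> merged; set of 4 now {1, 4, 6, 7, 12}
Step 9: find(8) -> no change; set of 8 is {8, 11}
Step 10: union(4, 2) -> merged; set of 4 now {1, 2, 4, 6, 7, 12}
Step 11: union(10, 11) -> merged; set of 10 now {8, 9, 10, 11}
Step 12: union(1, 0) -> merged; set of 1 now {0, 1, 2, 4, 5, 6, 7, 12}
Step 13: union(8, 11) -> already same set; set of 8 now {8, 9, 10, 11}
Step 14: union(6, 0) -> already same set; set of 6 now {0, 1, 2, 4, 5, 6, 7, 12}
Step 15: find(2) -> no change; set of 2 is {0, 1, 2, 4, 5, 6, 7, 12}
Step 16: union(6, 4) -> already same set; set of 6 now {0, 1, 2, 4, 5, 6, 7, 12}
Step 17: union(5, 7) -> already same set; set of 5 now {0, 1, 2, 4, 5, 6, 7, 12}
Step 18: find(0) -> no change; set of 0 is {0, 1, 2, 4, 5, 6, 7, 12}
Step 19: union(7, 5) -> already same set; set of 7 now {0, 1, 2, 4, 5, 6, 7, 12}
Step 20: union(9, 8) -> already same set; set of 9 now {8, 9, 10, 11}
Step 21: union(12, 0) -> already same set; set of 12 now {0, 1, 2, 4, 5, 6, 7, 12}
Step 22: union(0, 5) -> already same set; set of 0 now {0, 1, 2, 4, 5, 6, 7, 12}
Step 23: union(6, 11) -> merged; set of 6 now {0, 1, 2, 4, 5, 6, 7, 8, 9, 10, 11, 12}
Step 24: union(5, 8) -> already same set; set of 5 now {0, 1, 2, 4, 5, 6, 7, 8, 9, 10, 11, 12}
Set of 9: {0, 1, 2, 4, 5, 6, 7, 8, 9, 10, 11, 12}; 8 is a member.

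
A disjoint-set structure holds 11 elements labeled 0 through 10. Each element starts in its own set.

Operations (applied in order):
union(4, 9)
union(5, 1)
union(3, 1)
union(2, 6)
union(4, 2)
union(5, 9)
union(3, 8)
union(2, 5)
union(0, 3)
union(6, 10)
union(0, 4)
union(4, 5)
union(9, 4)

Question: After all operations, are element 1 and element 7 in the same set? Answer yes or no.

Step 1: union(4, 9) -> merged; set of 4 now {4, 9}
Step 2: union(5, 1) -> merged; set of 5 now {1, 5}
Step 3: union(3, 1) -> merged; set of 3 now {1, 3, 5}
Step 4: union(2, 6) -> merged; set of 2 now {2, 6}
Step 5: union(4, 2) -> merged; set of 4 now {2, 4, 6, 9}
Step 6: union(5, 9) -> merged; set of 5 now {1, 2, 3, 4, 5, 6, 9}
Step 7: union(3, 8) -> merged; set of 3 now {1, 2, 3, 4, 5, 6, 8, 9}
Step 8: union(2, 5) -> already same set; set of 2 now {1, 2, 3, 4, 5, 6, 8, 9}
Step 9: union(0, 3) -> merged; set of 0 now {0, 1, 2, 3, 4, 5, 6, 8, 9}
Step 10: union(6, 10) -> merged; set of 6 now {0, 1, 2, 3, 4, 5, 6, 8, 9, 10}
Step 11: union(0, 4) -> already same set; set of 0 now {0, 1, 2, 3, 4, 5, 6, 8, 9, 10}
Step 12: union(4, 5) -> already same set; set of 4 now {0, 1, 2, 3, 4, 5, 6, 8, 9, 10}
Step 13: union(9, 4) -> already same set; set of 9 now {0, 1, 2, 3, 4, 5, 6, 8, 9, 10}
Set of 1: {0, 1, 2, 3, 4, 5, 6, 8, 9, 10}; 7 is not a member.

Answer: no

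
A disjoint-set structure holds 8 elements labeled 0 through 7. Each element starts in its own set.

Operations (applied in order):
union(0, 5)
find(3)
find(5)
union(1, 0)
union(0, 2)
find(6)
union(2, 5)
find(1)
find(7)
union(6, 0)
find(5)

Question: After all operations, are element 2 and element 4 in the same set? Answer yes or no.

Step 1: union(0, 5) -> merged; set of 0 now {0, 5}
Step 2: find(3) -> no change; set of 3 is {3}
Step 3: find(5) -> no change; set of 5 is {0, 5}
Step 4: union(1, 0) -> merged; set of 1 now {0, 1, 5}
Step 5: union(0, 2) -> merged; set of 0 now {0, 1, 2, 5}
Step 6: find(6) -> no change; set of 6 is {6}
Step 7: union(2, 5) -> already same set; set of 2 now {0, 1, 2, 5}
Step 8: find(1) -> no change; set of 1 is {0, 1, 2, 5}
Step 9: find(7) -> no change; set of 7 is {7}
Step 10: union(6, 0) -> merged; set of 6 now {0, 1, 2, 5, 6}
Step 11: find(5) -> no change; set of 5 is {0, 1, 2, 5, 6}
Set of 2: {0, 1, 2, 5, 6}; 4 is not a member.

Answer: no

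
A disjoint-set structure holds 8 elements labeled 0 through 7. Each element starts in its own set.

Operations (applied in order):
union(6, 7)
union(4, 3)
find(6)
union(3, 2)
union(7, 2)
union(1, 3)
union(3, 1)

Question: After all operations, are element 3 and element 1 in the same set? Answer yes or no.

Answer: yes

Derivation:
Step 1: union(6, 7) -> merged; set of 6 now {6, 7}
Step 2: union(4, 3) -> merged; set of 4 now {3, 4}
Step 3: find(6) -> no change; set of 6 is {6, 7}
Step 4: union(3, 2) -> merged; set of 3 now {2, 3, 4}
Step 5: union(7, 2) -> merged; set of 7 now {2, 3, 4, 6, 7}
Step 6: union(1, 3) -> merged; set of 1 now {1, 2, 3, 4, 6, 7}
Step 7: union(3, 1) -> already same set; set of 3 now {1, 2, 3, 4, 6, 7}
Set of 3: {1, 2, 3, 4, 6, 7}; 1 is a member.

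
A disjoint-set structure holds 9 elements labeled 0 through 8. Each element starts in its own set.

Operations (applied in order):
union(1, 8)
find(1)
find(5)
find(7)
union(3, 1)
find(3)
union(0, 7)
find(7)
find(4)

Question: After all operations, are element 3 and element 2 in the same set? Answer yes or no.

Answer: no

Derivation:
Step 1: union(1, 8) -> merged; set of 1 now {1, 8}
Step 2: find(1) -> no change; set of 1 is {1, 8}
Step 3: find(5) -> no change; set of 5 is {5}
Step 4: find(7) -> no change; set of 7 is {7}
Step 5: union(3, 1) -> merged; set of 3 now {1, 3, 8}
Step 6: find(3) -> no change; set of 3 is {1, 3, 8}
Step 7: union(0, 7) -> merged; set of 0 now {0, 7}
Step 8: find(7) -> no change; set of 7 is {0, 7}
Step 9: find(4) -> no change; set of 4 is {4}
Set of 3: {1, 3, 8}; 2 is not a member.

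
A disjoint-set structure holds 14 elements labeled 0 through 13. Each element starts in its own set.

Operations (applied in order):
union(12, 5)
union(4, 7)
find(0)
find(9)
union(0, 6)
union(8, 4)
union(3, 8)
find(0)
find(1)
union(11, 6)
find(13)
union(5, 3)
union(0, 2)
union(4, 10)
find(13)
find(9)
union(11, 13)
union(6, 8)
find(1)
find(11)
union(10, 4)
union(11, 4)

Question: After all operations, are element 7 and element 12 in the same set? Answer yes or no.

Step 1: union(12, 5) -> merged; set of 12 now {5, 12}
Step 2: union(4, 7) -> merged; set of 4 now {4, 7}
Step 3: find(0) -> no change; set of 0 is {0}
Step 4: find(9) -> no change; set of 9 is {9}
Step 5: union(0, 6) -> merged; set of 0 now {0, 6}
Step 6: union(8, 4) -> merged; set of 8 now {4, 7, 8}
Step 7: union(3, 8) -> merged; set of 3 now {3, 4, 7, 8}
Step 8: find(0) -> no change; set of 0 is {0, 6}
Step 9: find(1) -> no change; set of 1 is {1}
Step 10: union(11, 6) -> merged; set of 11 now {0, 6, 11}
Step 11: find(13) -> no change; set of 13 is {13}
Step 12: union(5, 3) -> merged; set of 5 now {3, 4, 5, 7, 8, 12}
Step 13: union(0, 2) -> merged; set of 0 now {0, 2, 6, 11}
Step 14: union(4, 10) -> merged; set of 4 now {3, 4, 5, 7, 8, 10, 12}
Step 15: find(13) -> no change; set of 13 is {13}
Step 16: find(9) -> no change; set of 9 is {9}
Step 17: union(11, 13) -> merged; set of 11 now {0, 2, 6, 11, 13}
Step 18: union(6, 8) -> merged; set of 6 now {0, 2, 3, 4, 5, 6, 7, 8, 10, 11, 12, 13}
Step 19: find(1) -> no change; set of 1 is {1}
Step 20: find(11) -> no change; set of 11 is {0, 2, 3, 4, 5, 6, 7, 8, 10, 11, 12, 13}
Step 21: union(10, 4) -> already same set; set of 10 now {0, 2, 3, 4, 5, 6, 7, 8, 10, 11, 12, 13}
Step 22: union(11, 4) -> already same set; set of 11 now {0, 2, 3, 4, 5, 6, 7, 8, 10, 11, 12, 13}
Set of 7: {0, 2, 3, 4, 5, 6, 7, 8, 10, 11, 12, 13}; 12 is a member.

Answer: yes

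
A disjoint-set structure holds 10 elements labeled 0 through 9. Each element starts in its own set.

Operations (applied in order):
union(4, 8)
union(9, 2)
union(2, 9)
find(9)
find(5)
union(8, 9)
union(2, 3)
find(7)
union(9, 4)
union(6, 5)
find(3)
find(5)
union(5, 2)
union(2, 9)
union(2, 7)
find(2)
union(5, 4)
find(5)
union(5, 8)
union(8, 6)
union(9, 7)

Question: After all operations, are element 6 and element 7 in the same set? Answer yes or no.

Step 1: union(4, 8) -> merged; set of 4 now {4, 8}
Step 2: union(9, 2) -> merged; set of 9 now {2, 9}
Step 3: union(2, 9) -> already same set; set of 2 now {2, 9}
Step 4: find(9) -> no change; set of 9 is {2, 9}
Step 5: find(5) -> no change; set of 5 is {5}
Step 6: union(8, 9) -> merged; set of 8 now {2, 4, 8, 9}
Step 7: union(2, 3) -> merged; set of 2 now {2, 3, 4, 8, 9}
Step 8: find(7) -> no change; set of 7 is {7}
Step 9: union(9, 4) -> already same set; set of 9 now {2, 3, 4, 8, 9}
Step 10: union(6, 5) -> merged; set of 6 now {5, 6}
Step 11: find(3) -> no change; set of 3 is {2, 3, 4, 8, 9}
Step 12: find(5) -> no change; set of 5 is {5, 6}
Step 13: union(5, 2) -> merged; set of 5 now {2, 3, 4, 5, 6, 8, 9}
Step 14: union(2, 9) -> already same set; set of 2 now {2, 3, 4, 5, 6, 8, 9}
Step 15: union(2, 7) -> merged; set of 2 now {2, 3, 4, 5, 6, 7, 8, 9}
Step 16: find(2) -> no change; set of 2 is {2, 3, 4, 5, 6, 7, 8, 9}
Step 17: union(5, 4) -> already same set; set of 5 now {2, 3, 4, 5, 6, 7, 8, 9}
Step 18: find(5) -> no change; set of 5 is {2, 3, 4, 5, 6, 7, 8, 9}
Step 19: union(5, 8) -> already same set; set of 5 now {2, 3, 4, 5, 6, 7, 8, 9}
Step 20: union(8, 6) -> already same set; set of 8 now {2, 3, 4, 5, 6, 7, 8, 9}
Step 21: union(9, 7) -> already same set; set of 9 now {2, 3, 4, 5, 6, 7, 8, 9}
Set of 6: {2, 3, 4, 5, 6, 7, 8, 9}; 7 is a member.

Answer: yes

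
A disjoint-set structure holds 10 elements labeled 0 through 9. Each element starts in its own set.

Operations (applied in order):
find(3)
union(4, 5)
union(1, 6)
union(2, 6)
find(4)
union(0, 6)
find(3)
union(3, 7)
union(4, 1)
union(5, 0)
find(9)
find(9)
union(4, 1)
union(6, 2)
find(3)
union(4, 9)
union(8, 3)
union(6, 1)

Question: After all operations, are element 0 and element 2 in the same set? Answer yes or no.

Answer: yes

Derivation:
Step 1: find(3) -> no change; set of 3 is {3}
Step 2: union(4, 5) -> merged; set of 4 now {4, 5}
Step 3: union(1, 6) -> merged; set of 1 now {1, 6}
Step 4: union(2, 6) -> merged; set of 2 now {1, 2, 6}
Step 5: find(4) -> no change; set of 4 is {4, 5}
Step 6: union(0, 6) -> merged; set of 0 now {0, 1, 2, 6}
Step 7: find(3) -> no change; set of 3 is {3}
Step 8: union(3, 7) -> merged; set of 3 now {3, 7}
Step 9: union(4, 1) -> merged; set of 4 now {0, 1, 2, 4, 5, 6}
Step 10: union(5, 0) -> already same set; set of 5 now {0, 1, 2, 4, 5, 6}
Step 11: find(9) -> no change; set of 9 is {9}
Step 12: find(9) -> no change; set of 9 is {9}
Step 13: union(4, 1) -> already same set; set of 4 now {0, 1, 2, 4, 5, 6}
Step 14: union(6, 2) -> already same set; set of 6 now {0, 1, 2, 4, 5, 6}
Step 15: find(3) -> no change; set of 3 is {3, 7}
Step 16: union(4, 9) -> merged; set of 4 now {0, 1, 2, 4, 5, 6, 9}
Step 17: union(8, 3) -> merged; set of 8 now {3, 7, 8}
Step 18: union(6, 1) -> already same set; set of 6 now {0, 1, 2, 4, 5, 6, 9}
Set of 0: {0, 1, 2, 4, 5, 6, 9}; 2 is a member.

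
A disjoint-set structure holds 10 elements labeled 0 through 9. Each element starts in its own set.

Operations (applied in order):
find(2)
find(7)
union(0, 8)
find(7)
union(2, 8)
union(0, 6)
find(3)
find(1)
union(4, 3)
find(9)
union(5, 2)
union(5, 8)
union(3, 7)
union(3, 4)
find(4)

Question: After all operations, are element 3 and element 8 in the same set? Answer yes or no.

Step 1: find(2) -> no change; set of 2 is {2}
Step 2: find(7) -> no change; set of 7 is {7}
Step 3: union(0, 8) -> merged; set of 0 now {0, 8}
Step 4: find(7) -> no change; set of 7 is {7}
Step 5: union(2, 8) -> merged; set of 2 now {0, 2, 8}
Step 6: union(0, 6) -> merged; set of 0 now {0, 2, 6, 8}
Step 7: find(3) -> no change; set of 3 is {3}
Step 8: find(1) -> no change; set of 1 is {1}
Step 9: union(4, 3) -> merged; set of 4 now {3, 4}
Step 10: find(9) -> no change; set of 9 is {9}
Step 11: union(5, 2) -> merged; set of 5 now {0, 2, 5, 6, 8}
Step 12: union(5, 8) -> already same set; set of 5 now {0, 2, 5, 6, 8}
Step 13: union(3, 7) -> merged; set of 3 now {3, 4, 7}
Step 14: union(3, 4) -> already same set; set of 3 now {3, 4, 7}
Step 15: find(4) -> no change; set of 4 is {3, 4, 7}
Set of 3: {3, 4, 7}; 8 is not a member.

Answer: no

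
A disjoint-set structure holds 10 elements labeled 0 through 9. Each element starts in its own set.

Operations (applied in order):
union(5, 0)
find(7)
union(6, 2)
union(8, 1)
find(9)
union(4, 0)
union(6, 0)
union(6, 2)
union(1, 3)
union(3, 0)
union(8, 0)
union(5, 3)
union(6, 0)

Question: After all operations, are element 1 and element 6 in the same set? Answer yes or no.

Step 1: union(5, 0) -> merged; set of 5 now {0, 5}
Step 2: find(7) -> no change; set of 7 is {7}
Step 3: union(6, 2) -> merged; set of 6 now {2, 6}
Step 4: union(8, 1) -> merged; set of 8 now {1, 8}
Step 5: find(9) -> no change; set of 9 is {9}
Step 6: union(4, 0) -> merged; set of 4 now {0, 4, 5}
Step 7: union(6, 0) -> merged; set of 6 now {0, 2, 4, 5, 6}
Step 8: union(6, 2) -> already same set; set of 6 now {0, 2, 4, 5, 6}
Step 9: union(1, 3) -> merged; set of 1 now {1, 3, 8}
Step 10: union(3, 0) -> merged; set of 3 now {0, 1, 2, 3, 4, 5, 6, 8}
Step 11: union(8, 0) -> already same set; set of 8 now {0, 1, 2, 3, 4, 5, 6, 8}
Step 12: union(5, 3) -> already same set; set of 5 now {0, 1, 2, 3, 4, 5, 6, 8}
Step 13: union(6, 0) -> already same set; set of 6 now {0, 1, 2, 3, 4, 5, 6, 8}
Set of 1: {0, 1, 2, 3, 4, 5, 6, 8}; 6 is a member.

Answer: yes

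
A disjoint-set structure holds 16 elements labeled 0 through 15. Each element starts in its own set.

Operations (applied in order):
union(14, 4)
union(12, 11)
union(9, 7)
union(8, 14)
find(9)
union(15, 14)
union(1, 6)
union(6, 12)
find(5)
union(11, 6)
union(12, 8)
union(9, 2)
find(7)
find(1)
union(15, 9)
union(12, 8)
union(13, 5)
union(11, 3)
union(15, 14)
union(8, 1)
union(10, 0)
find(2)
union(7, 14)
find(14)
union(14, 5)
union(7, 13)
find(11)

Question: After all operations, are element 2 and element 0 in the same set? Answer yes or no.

Answer: no

Derivation:
Step 1: union(14, 4) -> merged; set of 14 now {4, 14}
Step 2: union(12, 11) -> merged; set of 12 now {11, 12}
Step 3: union(9, 7) -> merged; set of 9 now {7, 9}
Step 4: union(8, 14) -> merged; set of 8 now {4, 8, 14}
Step 5: find(9) -> no change; set of 9 is {7, 9}
Step 6: union(15, 14) -> merged; set of 15 now {4, 8, 14, 15}
Step 7: union(1, 6) -> merged; set of 1 now {1, 6}
Step 8: union(6, 12) -> merged; set of 6 now {1, 6, 11, 12}
Step 9: find(5) -> no change; set of 5 is {5}
Step 10: union(11, 6) -> already same set; set of 11 now {1, 6, 11, 12}
Step 11: union(12, 8) -> merged; set of 12 now {1, 4, 6, 8, 11, 12, 14, 15}
Step 12: union(9, 2) -> merged; set of 9 now {2, 7, 9}
Step 13: find(7) -> no change; set of 7 is {2, 7, 9}
Step 14: find(1) -> no change; set of 1 is {1, 4, 6, 8, 11, 12, 14, 15}
Step 15: union(15, 9) -> merged; set of 15 now {1, 2, 4, 6, 7, 8, 9, 11, 12, 14, 15}
Step 16: union(12, 8) -> already same set; set of 12 now {1, 2, 4, 6, 7, 8, 9, 11, 12, 14, 15}
Step 17: union(13, 5) -> merged; set of 13 now {5, 13}
Step 18: union(11, 3) -> merged; set of 11 now {1, 2, 3, 4, 6, 7, 8, 9, 11, 12, 14, 15}
Step 19: union(15, 14) -> already same set; set of 15 now {1, 2, 3, 4, 6, 7, 8, 9, 11, 12, 14, 15}
Step 20: union(8, 1) -> already same set; set of 8 now {1, 2, 3, 4, 6, 7, 8, 9, 11, 12, 14, 15}
Step 21: union(10, 0) -> merged; set of 10 now {0, 10}
Step 22: find(2) -> no change; set of 2 is {1, 2, 3, 4, 6, 7, 8, 9, 11, 12, 14, 15}
Step 23: union(7, 14) -> already same set; set of 7 now {1, 2, 3, 4, 6, 7, 8, 9, 11, 12, 14, 15}
Step 24: find(14) -> no change; set of 14 is {1, 2, 3, 4, 6, 7, 8, 9, 11, 12, 14, 15}
Step 25: union(14, 5) -> merged; set of 14 now {1, 2, 3, 4, 5, 6, 7, 8, 9, 11, 12, 13, 14, 15}
Step 26: union(7, 13) -> already same set; set of 7 now {1, 2, 3, 4, 5, 6, 7, 8, 9, 11, 12, 13, 14, 15}
Step 27: find(11) -> no change; set of 11 is {1, 2, 3, 4, 5, 6, 7, 8, 9, 11, 12, 13, 14, 15}
Set of 2: {1, 2, 3, 4, 5, 6, 7, 8, 9, 11, 12, 13, 14, 15}; 0 is not a member.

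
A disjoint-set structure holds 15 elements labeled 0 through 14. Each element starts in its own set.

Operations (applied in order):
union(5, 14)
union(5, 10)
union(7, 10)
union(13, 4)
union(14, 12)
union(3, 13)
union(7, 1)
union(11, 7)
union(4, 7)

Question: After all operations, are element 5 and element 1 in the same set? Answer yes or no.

Answer: yes

Derivation:
Step 1: union(5, 14) -> merged; set of 5 now {5, 14}
Step 2: union(5, 10) -> merged; set of 5 now {5, 10, 14}
Step 3: union(7, 10) -> merged; set of 7 now {5, 7, 10, 14}
Step 4: union(13, 4) -> merged; set of 13 now {4, 13}
Step 5: union(14, 12) -> merged; set of 14 now {5, 7, 10, 12, 14}
Step 6: union(3, 13) -> merged; set of 3 now {3, 4, 13}
Step 7: union(7, 1) -> merged; set of 7 now {1, 5, 7, 10, 12, 14}
Step 8: union(11, 7) -> merged; set of 11 now {1, 5, 7, 10, 11, 12, 14}
Step 9: union(4, 7) -> merged; set of 4 now {1, 3, 4, 5, 7, 10, 11, 12, 13, 14}
Set of 5: {1, 3, 4, 5, 7, 10, 11, 12, 13, 14}; 1 is a member.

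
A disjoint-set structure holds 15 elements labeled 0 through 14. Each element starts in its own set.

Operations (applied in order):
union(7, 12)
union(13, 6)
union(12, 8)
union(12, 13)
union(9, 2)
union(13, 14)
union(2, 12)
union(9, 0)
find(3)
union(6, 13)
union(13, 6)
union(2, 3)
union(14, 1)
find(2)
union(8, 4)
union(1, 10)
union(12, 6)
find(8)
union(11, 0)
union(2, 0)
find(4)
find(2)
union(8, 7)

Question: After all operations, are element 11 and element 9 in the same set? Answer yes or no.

Answer: yes

Derivation:
Step 1: union(7, 12) -> merged; set of 7 now {7, 12}
Step 2: union(13, 6) -> merged; set of 13 now {6, 13}
Step 3: union(12, 8) -> merged; set of 12 now {7, 8, 12}
Step 4: union(12, 13) -> merged; set of 12 now {6, 7, 8, 12, 13}
Step 5: union(9, 2) -> merged; set of 9 now {2, 9}
Step 6: union(13, 14) -> merged; set of 13 now {6, 7, 8, 12, 13, 14}
Step 7: union(2, 12) -> merged; set of 2 now {2, 6, 7, 8, 9, 12, 13, 14}
Step 8: union(9, 0) -> merged; set of 9 now {0, 2, 6, 7, 8, 9, 12, 13, 14}
Step 9: find(3) -> no change; set of 3 is {3}
Step 10: union(6, 13) -> already same set; set of 6 now {0, 2, 6, 7, 8, 9, 12, 13, 14}
Step 11: union(13, 6) -> already same set; set of 13 now {0, 2, 6, 7, 8, 9, 12, 13, 14}
Step 12: union(2, 3) -> merged; set of 2 now {0, 2, 3, 6, 7, 8, 9, 12, 13, 14}
Step 13: union(14, 1) -> merged; set of 14 now {0, 1, 2, 3, 6, 7, 8, 9, 12, 13, 14}
Step 14: find(2) -> no change; set of 2 is {0, 1, 2, 3, 6, 7, 8, 9, 12, 13, 14}
Step 15: union(8, 4) -> merged; set of 8 now {0, 1, 2, 3, 4, 6, 7, 8, 9, 12, 13, 14}
Step 16: union(1, 10) -> merged; set of 1 now {0, 1, 2, 3, 4, 6, 7, 8, 9, 10, 12, 13, 14}
Step 17: union(12, 6) -> already same set; set of 12 now {0, 1, 2, 3, 4, 6, 7, 8, 9, 10, 12, 13, 14}
Step 18: find(8) -> no change; set of 8 is {0, 1, 2, 3, 4, 6, 7, 8, 9, 10, 12, 13, 14}
Step 19: union(11, 0) -> merged; set of 11 now {0, 1, 2, 3, 4, 6, 7, 8, 9, 10, 11, 12, 13, 14}
Step 20: union(2, 0) -> already same set; set of 2 now {0, 1, 2, 3, 4, 6, 7, 8, 9, 10, 11, 12, 13, 14}
Step 21: find(4) -> no change; set of 4 is {0, 1, 2, 3, 4, 6, 7, 8, 9, 10, 11, 12, 13, 14}
Step 22: find(2) -> no change; set of 2 is {0, 1, 2, 3, 4, 6, 7, 8, 9, 10, 11, 12, 13, 14}
Step 23: union(8, 7) -> already same set; set of 8 now {0, 1, 2, 3, 4, 6, 7, 8, 9, 10, 11, 12, 13, 14}
Set of 11: {0, 1, 2, 3, 4, 6, 7, 8, 9, 10, 11, 12, 13, 14}; 9 is a member.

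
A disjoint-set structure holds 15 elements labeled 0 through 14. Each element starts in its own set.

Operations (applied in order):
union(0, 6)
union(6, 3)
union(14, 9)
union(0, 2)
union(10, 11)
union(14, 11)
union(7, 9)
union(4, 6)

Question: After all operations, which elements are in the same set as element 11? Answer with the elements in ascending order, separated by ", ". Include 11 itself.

Step 1: union(0, 6) -> merged; set of 0 now {0, 6}
Step 2: union(6, 3) -> merged; set of 6 now {0, 3, 6}
Step 3: union(14, 9) -> merged; set of 14 now {9, 14}
Step 4: union(0, 2) -> merged; set of 0 now {0, 2, 3, 6}
Step 5: union(10, 11) -> merged; set of 10 now {10, 11}
Step 6: union(14, 11) -> merged; set of 14 now {9, 10, 11, 14}
Step 7: union(7, 9) -> merged; set of 7 now {7, 9, 10, 11, 14}
Step 8: union(4, 6) -> merged; set of 4 now {0, 2, 3, 4, 6}
Component of 11: {7, 9, 10, 11, 14}

Answer: 7, 9, 10, 11, 14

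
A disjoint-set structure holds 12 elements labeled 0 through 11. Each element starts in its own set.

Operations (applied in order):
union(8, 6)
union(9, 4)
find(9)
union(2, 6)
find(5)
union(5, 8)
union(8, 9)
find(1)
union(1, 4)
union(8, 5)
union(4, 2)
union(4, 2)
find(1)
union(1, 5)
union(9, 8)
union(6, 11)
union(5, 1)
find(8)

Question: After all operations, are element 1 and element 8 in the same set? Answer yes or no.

Step 1: union(8, 6) -> merged; set of 8 now {6, 8}
Step 2: union(9, 4) -> merged; set of 9 now {4, 9}
Step 3: find(9) -> no change; set of 9 is {4, 9}
Step 4: union(2, 6) -> merged; set of 2 now {2, 6, 8}
Step 5: find(5) -> no change; set of 5 is {5}
Step 6: union(5, 8) -> merged; set of 5 now {2, 5, 6, 8}
Step 7: union(8, 9) -> merged; set of 8 now {2, 4, 5, 6, 8, 9}
Step 8: find(1) -> no change; set of 1 is {1}
Step 9: union(1, 4) -> merged; set of 1 now {1, 2, 4, 5, 6, 8, 9}
Step 10: union(8, 5) -> already same set; set of 8 now {1, 2, 4, 5, 6, 8, 9}
Step 11: union(4, 2) -> already same set; set of 4 now {1, 2, 4, 5, 6, 8, 9}
Step 12: union(4, 2) -> already same set; set of 4 now {1, 2, 4, 5, 6, 8, 9}
Step 13: find(1) -> no change; set of 1 is {1, 2, 4, 5, 6, 8, 9}
Step 14: union(1, 5) -> already same set; set of 1 now {1, 2, 4, 5, 6, 8, 9}
Step 15: union(9, 8) -> already same set; set of 9 now {1, 2, 4, 5, 6, 8, 9}
Step 16: union(6, 11) -> merged; set of 6 now {1, 2, 4, 5, 6, 8, 9, 11}
Step 17: union(5, 1) -> already same set; set of 5 now {1, 2, 4, 5, 6, 8, 9, 11}
Step 18: find(8) -> no change; set of 8 is {1, 2, 4, 5, 6, 8, 9, 11}
Set of 1: {1, 2, 4, 5, 6, 8, 9, 11}; 8 is a member.

Answer: yes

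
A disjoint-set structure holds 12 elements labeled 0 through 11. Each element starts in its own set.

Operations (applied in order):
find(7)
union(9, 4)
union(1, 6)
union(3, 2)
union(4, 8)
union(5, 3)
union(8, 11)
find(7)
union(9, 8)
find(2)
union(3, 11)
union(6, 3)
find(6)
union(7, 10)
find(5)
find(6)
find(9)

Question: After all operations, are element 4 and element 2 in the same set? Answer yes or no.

Answer: yes

Derivation:
Step 1: find(7) -> no change; set of 7 is {7}
Step 2: union(9, 4) -> merged; set of 9 now {4, 9}
Step 3: union(1, 6) -> merged; set of 1 now {1, 6}
Step 4: union(3, 2) -> merged; set of 3 now {2, 3}
Step 5: union(4, 8) -> merged; set of 4 now {4, 8, 9}
Step 6: union(5, 3) -> merged; set of 5 now {2, 3, 5}
Step 7: union(8, 11) -> merged; set of 8 now {4, 8, 9, 11}
Step 8: find(7) -> no change; set of 7 is {7}
Step 9: union(9, 8) -> already same set; set of 9 now {4, 8, 9, 11}
Step 10: find(2) -> no change; set of 2 is {2, 3, 5}
Step 11: union(3, 11) -> merged; set of 3 now {2, 3, 4, 5, 8, 9, 11}
Step 12: union(6, 3) -> merged; set of 6 now {1, 2, 3, 4, 5, 6, 8, 9, 11}
Step 13: find(6) -> no change; set of 6 is {1, 2, 3, 4, 5, 6, 8, 9, 11}
Step 14: union(7, 10) -> merged; set of 7 now {7, 10}
Step 15: find(5) -> no change; set of 5 is {1, 2, 3, 4, 5, 6, 8, 9, 11}
Step 16: find(6) -> no change; set of 6 is {1, 2, 3, 4, 5, 6, 8, 9, 11}
Step 17: find(9) -> no change; set of 9 is {1, 2, 3, 4, 5, 6, 8, 9, 11}
Set of 4: {1, 2, 3, 4, 5, 6, 8, 9, 11}; 2 is a member.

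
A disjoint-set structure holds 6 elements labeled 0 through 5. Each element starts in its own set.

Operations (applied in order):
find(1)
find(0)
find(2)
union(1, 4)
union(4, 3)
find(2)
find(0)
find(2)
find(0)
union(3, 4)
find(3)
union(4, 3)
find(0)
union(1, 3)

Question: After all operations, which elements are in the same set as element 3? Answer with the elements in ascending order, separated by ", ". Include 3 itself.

Answer: 1, 3, 4

Derivation:
Step 1: find(1) -> no change; set of 1 is {1}
Step 2: find(0) -> no change; set of 0 is {0}
Step 3: find(2) -> no change; set of 2 is {2}
Step 4: union(1, 4) -> merged; set of 1 now {1, 4}
Step 5: union(4, 3) -> merged; set of 4 now {1, 3, 4}
Step 6: find(2) -> no change; set of 2 is {2}
Step 7: find(0) -> no change; set of 0 is {0}
Step 8: find(2) -> no change; set of 2 is {2}
Step 9: find(0) -> no change; set of 0 is {0}
Step 10: union(3, 4) -> already same set; set of 3 now {1, 3, 4}
Step 11: find(3) -> no change; set of 3 is {1, 3, 4}
Step 12: union(4, 3) -> already same set; set of 4 now {1, 3, 4}
Step 13: find(0) -> no change; set of 0 is {0}
Step 14: union(1, 3) -> already same set; set of 1 now {1, 3, 4}
Component of 3: {1, 3, 4}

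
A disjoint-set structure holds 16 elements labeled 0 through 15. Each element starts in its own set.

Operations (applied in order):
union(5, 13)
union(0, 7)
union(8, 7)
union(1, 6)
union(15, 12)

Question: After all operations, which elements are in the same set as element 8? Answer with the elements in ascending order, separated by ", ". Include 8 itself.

Step 1: union(5, 13) -> merged; set of 5 now {5, 13}
Step 2: union(0, 7) -> merged; set of 0 now {0, 7}
Step 3: union(8, 7) -> merged; set of 8 now {0, 7, 8}
Step 4: union(1, 6) -> merged; set of 1 now {1, 6}
Step 5: union(15, 12) -> merged; set of 15 now {12, 15}
Component of 8: {0, 7, 8}

Answer: 0, 7, 8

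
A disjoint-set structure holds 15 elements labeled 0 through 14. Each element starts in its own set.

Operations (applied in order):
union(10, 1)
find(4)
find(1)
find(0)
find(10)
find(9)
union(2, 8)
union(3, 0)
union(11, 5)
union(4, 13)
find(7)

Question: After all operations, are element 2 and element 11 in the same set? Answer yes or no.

Answer: no

Derivation:
Step 1: union(10, 1) -> merged; set of 10 now {1, 10}
Step 2: find(4) -> no change; set of 4 is {4}
Step 3: find(1) -> no change; set of 1 is {1, 10}
Step 4: find(0) -> no change; set of 0 is {0}
Step 5: find(10) -> no change; set of 10 is {1, 10}
Step 6: find(9) -> no change; set of 9 is {9}
Step 7: union(2, 8) -> merged; set of 2 now {2, 8}
Step 8: union(3, 0) -> merged; set of 3 now {0, 3}
Step 9: union(11, 5) -> merged; set of 11 now {5, 11}
Step 10: union(4, 13) -> merged; set of 4 now {4, 13}
Step 11: find(7) -> no change; set of 7 is {7}
Set of 2: {2, 8}; 11 is not a member.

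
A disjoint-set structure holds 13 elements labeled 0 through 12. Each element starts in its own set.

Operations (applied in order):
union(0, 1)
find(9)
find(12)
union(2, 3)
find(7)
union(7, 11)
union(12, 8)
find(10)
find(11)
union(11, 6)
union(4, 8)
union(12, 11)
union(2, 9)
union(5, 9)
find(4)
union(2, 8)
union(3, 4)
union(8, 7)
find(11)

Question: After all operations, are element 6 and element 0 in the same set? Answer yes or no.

Step 1: union(0, 1) -> merged; set of 0 now {0, 1}
Step 2: find(9) -> no change; set of 9 is {9}
Step 3: find(12) -> no change; set of 12 is {12}
Step 4: union(2, 3) -> merged; set of 2 now {2, 3}
Step 5: find(7) -> no change; set of 7 is {7}
Step 6: union(7, 11) -> merged; set of 7 now {7, 11}
Step 7: union(12, 8) -> merged; set of 12 now {8, 12}
Step 8: find(10) -> no change; set of 10 is {10}
Step 9: find(11) -> no change; set of 11 is {7, 11}
Step 10: union(11, 6) -> merged; set of 11 now {6, 7, 11}
Step 11: union(4, 8) -> merged; set of 4 now {4, 8, 12}
Step 12: union(12, 11) -> merged; set of 12 now {4, 6, 7, 8, 11, 12}
Step 13: union(2, 9) -> merged; set of 2 now {2, 3, 9}
Step 14: union(5, 9) -> merged; set of 5 now {2, 3, 5, 9}
Step 15: find(4) -> no change; set of 4 is {4, 6, 7, 8, 11, 12}
Step 16: union(2, 8) -> merged; set of 2 now {2, 3, 4, 5, 6, 7, 8, 9, 11, 12}
Step 17: union(3, 4) -> already same set; set of 3 now {2, 3, 4, 5, 6, 7, 8, 9, 11, 12}
Step 18: union(8, 7) -> already same set; set of 8 now {2, 3, 4, 5, 6, 7, 8, 9, 11, 12}
Step 19: find(11) -> no change; set of 11 is {2, 3, 4, 5, 6, 7, 8, 9, 11, 12}
Set of 6: {2, 3, 4, 5, 6, 7, 8, 9, 11, 12}; 0 is not a member.

Answer: no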